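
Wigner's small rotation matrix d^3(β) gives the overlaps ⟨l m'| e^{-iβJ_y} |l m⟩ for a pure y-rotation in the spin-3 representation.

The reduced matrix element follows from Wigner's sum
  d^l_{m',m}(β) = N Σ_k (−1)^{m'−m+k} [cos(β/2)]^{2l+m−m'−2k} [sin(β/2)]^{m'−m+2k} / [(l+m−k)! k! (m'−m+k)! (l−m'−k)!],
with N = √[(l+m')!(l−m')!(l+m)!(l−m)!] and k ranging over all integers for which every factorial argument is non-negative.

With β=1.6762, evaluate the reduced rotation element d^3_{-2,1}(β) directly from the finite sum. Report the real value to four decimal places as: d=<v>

d=0.2973

d^3_{-2,1}(β=1.6762) via Wigner's sum:
c=cos(1.6762/2)=0.668876, s=sin(1.6762/2)=0.743374; N=√[1·120·24·2]=75.894664
Admissible k: 3..4 (factorial args all ≥0)
  k=3: (−1)^0·75.8947/(12)·0.6689^3·0.7434^3 = +0.777480
  k=4: (−1)^1·75.8947/(24)·0.6689^1·0.7434^5 = -0.480155
d^3_{-2,1}(1.6762) = +0.777480 -0.480155 = +0.297325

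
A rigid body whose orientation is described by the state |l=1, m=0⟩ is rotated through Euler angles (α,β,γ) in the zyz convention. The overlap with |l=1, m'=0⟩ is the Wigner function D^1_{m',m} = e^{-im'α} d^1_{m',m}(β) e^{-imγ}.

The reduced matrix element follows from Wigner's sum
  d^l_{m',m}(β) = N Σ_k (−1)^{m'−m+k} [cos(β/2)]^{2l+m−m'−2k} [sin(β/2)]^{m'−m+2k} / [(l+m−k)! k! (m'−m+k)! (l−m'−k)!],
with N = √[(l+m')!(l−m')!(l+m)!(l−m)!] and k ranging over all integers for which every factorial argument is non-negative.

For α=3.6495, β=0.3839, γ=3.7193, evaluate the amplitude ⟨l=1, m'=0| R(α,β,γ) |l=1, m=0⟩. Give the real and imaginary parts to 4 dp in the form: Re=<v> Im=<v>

Re=0.9272 Im=0.0000

Split into d^1_{0,0}(β=0.3839) × two z-phases.
With c≡cos(β/2)=0.981634 and s≡sin(β/2)=0.190773, N=[1·1·1·1]^{1/2}=1.000000
k: max(0,(0)−(0))=0 … min(1+(0),1−(0))=1
  k=0: (−1)^0·1.0000/(1)·0.9816^2·0.1908^0 = +0.963605
  k=1: (−1)^1·1.0000/(1)·0.9816^0·0.1908^2 = -0.036395
d^1_{0,0}(0.3839) = +0.963605 -0.036395 = +0.927211
Phases: e^{-i·(0)·3.6495}=+1.000000+0.000000i, e^{-i·(0)·3.7193}=+1.000000+0.000000i ⇒ D=+0.927211+0.000000i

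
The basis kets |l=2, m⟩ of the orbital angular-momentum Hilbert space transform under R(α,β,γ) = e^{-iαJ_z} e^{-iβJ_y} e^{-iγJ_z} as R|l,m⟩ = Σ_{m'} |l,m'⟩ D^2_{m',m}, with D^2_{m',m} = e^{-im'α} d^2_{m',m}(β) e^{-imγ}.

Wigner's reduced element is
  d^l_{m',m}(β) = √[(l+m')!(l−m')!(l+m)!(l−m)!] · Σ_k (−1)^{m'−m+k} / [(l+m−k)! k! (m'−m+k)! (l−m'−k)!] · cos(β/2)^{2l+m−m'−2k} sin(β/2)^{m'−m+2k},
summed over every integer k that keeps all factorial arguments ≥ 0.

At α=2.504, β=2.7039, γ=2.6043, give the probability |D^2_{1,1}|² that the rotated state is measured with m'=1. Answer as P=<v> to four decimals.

P=0.0176

D^2_{1,1}(2.504,2.7039,2.6043) = e^{-i·1·2.504}·d^2_{1,1}(2.7039)·e^{-i·1·2.6043}. Compute d first:
Half-angle: c=0.217104, s=0.976149. N=√(6·1·6·1)=6.000000
k: max(0,(1)−(1))=0 … min(2+(1),2−(1))=1
  k=0: (−1)^0·6.0000/(6)·0.2171^4·0.9761^0 = +0.002222
  k=1: (−1)^1·6.0000/(2)·0.2171^2·0.9761^2 = -0.134737
d^2_{1,1}(2.7039) = +0.002222 -0.134737 = -0.132515
|D^2_{1,1}|² = |d^2_{1,1}(β)|² = (-0.132515)² = 0.017560 (the z-rotation phases have unit modulus)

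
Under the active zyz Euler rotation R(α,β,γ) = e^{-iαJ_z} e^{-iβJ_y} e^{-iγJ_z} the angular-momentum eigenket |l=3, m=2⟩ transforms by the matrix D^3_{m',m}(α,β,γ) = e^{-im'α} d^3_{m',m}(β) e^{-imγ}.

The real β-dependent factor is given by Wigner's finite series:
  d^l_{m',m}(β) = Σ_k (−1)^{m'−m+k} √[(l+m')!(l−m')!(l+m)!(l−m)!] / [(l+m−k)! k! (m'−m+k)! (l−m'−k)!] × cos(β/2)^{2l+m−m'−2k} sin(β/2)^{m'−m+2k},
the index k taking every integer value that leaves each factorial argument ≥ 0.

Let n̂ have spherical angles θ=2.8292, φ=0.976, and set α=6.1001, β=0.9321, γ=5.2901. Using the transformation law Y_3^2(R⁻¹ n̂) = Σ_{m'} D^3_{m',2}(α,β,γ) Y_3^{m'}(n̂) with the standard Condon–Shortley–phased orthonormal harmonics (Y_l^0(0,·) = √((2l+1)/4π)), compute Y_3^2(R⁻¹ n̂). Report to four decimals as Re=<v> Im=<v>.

Re=0.3268 Im=-0.1813

Need the full column D^3_{m',2} for m'=−3..3 at α=6.1001, β=0.9321, γ=5.2901.
cos(β/2)=0.893350, sin(β/2)=0.449361
d^3_{-3,2}: single k=5 term ⇒ +0.040094;  D = +0.005352+0.039735i
d^3_{-2,2}: k∈[4..5] ⇒ +0.162703 -0.008233 = +0.154470;  D = -0.007597+0.154283i
d^3_{-1,2}: k∈[3..4] ⇒ +0.409149 -0.051761 = +0.357389;  D = -0.082273+0.347790i
d^3_{0,2}: k∈[2..3] ⇒ +0.704431 -0.178232 = +0.526199;  D = -0.212338+0.481454i
d^3_{1,2}: k∈[1..2] ⇒ +0.808545 -0.409149 = +0.399396;  D = -0.225008+0.329983i
d^3_{2,2}: k∈[0..1] ⇒ +0.508312 -0.643055 = -0.134742;  D = +0.094909-0.095644i
d^3_{3,2}: single k=0 term ⇒ -0.626296;  D = +0.514714-0.356814i
Y_3^{m'}(θ=2.8292,φ=0.976) and Σ D·Y over m':
  (+0.0054+0.0397i)·(-0.0118-0.0026i)  (-0.0076+0.1543i)·(+0.0342+0.0853i)  (-0.0823+0.3478i)·(+0.1963-0.2902i)  (-0.2123+0.4815i)·(-0.5425+0.0000i)  (-0.2250+0.3300i)·(-0.1963-0.2902i)  (+0.0949-0.0956i)·(+0.0342-0.0853i)  (+0.5147-0.3568i)·(+0.0118-0.0026i)
Y_3^2(R⁻¹ n̂) = +0.326810-0.181288i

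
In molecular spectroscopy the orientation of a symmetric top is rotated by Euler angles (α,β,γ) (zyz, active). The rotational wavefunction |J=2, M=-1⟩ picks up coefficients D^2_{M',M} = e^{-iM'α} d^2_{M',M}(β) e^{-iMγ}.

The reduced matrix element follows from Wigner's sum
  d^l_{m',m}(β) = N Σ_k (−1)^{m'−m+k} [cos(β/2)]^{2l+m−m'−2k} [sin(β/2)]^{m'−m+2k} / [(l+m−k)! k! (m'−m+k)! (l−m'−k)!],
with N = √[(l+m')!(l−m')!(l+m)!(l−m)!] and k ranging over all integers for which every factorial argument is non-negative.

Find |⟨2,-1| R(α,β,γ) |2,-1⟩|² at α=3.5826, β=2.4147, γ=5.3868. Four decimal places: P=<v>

P=0.0994

Split into d^2_{-1,-1}(β=2.4147) × two z-phases.
c=cos(2.4147/2)=0.355498, s=sin(2.4147/2)=0.934677; N=√[1·6·1·6]=6.000000
The bounds max(0,m−m')=0 and min(l+m,l−m')=1 give 2 terms
  k=0: (−1)^0·6.0000/(6)·0.3555^4·0.9347^0 = +0.015972
  k=1: (−1)^1·6.0000/(2)·0.3555^2·0.9347^2 = -0.331221
d^2_{-1,-1}(2.4147) = +0.015972 -0.331221 = -0.315249
|D^2_{-1,-1}|² = |d^2_{-1,-1}(β)|² = (-0.315249)² = 0.099382 (the z-rotation phases have unit modulus)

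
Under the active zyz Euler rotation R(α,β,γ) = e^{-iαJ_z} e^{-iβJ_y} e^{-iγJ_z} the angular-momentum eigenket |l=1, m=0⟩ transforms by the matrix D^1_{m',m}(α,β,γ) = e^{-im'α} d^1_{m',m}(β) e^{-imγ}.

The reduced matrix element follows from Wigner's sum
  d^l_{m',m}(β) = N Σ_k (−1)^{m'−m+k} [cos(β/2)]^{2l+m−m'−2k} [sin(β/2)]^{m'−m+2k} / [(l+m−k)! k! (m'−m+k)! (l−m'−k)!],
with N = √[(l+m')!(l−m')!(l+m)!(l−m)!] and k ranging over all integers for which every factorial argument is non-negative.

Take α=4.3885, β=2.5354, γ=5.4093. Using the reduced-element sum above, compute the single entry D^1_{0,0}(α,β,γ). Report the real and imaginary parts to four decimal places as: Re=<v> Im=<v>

D^1_{0,0}(4.3885,2.5354,5.4093) = e^{-i·0·4.3885}·d^1_{0,0}(2.5354)·e^{-i·0·5.4093}. Compute d first:
c=cos(2.5354/2)=0.298477, s=sin(2.5354/2)=0.954417; N=√[1·1·1·1]=1.000000
k∈{0,1} keeps every argument non-negative
  k=0: (−1)^0·1.0000/(1)·0.2985^2·0.9544^0 = +0.089088
  k=1: (−1)^1·1.0000/(1)·0.2985^0·0.9544^2 = -0.910912
d^1_{0,0}(2.5354) = +0.089088 -0.910912 = -0.821823
Phases: e^{-i·(0)·4.3885}=+1.000000+0.000000i, e^{-i·(0)·5.4093}=+1.000000+0.000000i ⇒ D=-0.821823+0.000000i

Re=-0.8218 Im=0.0000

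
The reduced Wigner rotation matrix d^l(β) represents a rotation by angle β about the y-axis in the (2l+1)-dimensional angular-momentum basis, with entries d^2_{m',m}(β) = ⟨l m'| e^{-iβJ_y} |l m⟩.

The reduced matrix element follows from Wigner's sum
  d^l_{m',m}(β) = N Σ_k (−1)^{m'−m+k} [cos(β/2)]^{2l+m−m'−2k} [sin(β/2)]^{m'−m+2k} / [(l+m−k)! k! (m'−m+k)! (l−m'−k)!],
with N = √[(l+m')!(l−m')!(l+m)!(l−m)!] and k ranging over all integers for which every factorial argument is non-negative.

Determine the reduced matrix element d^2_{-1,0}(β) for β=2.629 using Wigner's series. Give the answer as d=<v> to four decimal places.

d^2_{-1,0}(β=2.629) via Wigner's sum:
Half-angle: c=0.253500, s=0.967335. N=√(1·6·2·2)=4.898979
The bounds max(0,m−m')=1 and min(l+m,l−m')=2 give 2 terms
  k=1: (−1)^0·4.8990/(2)·0.2535^3·0.9673^1 = +0.038600
  k=2: (−1)^1·4.8990/(2)·0.2535^1·0.9673^3 = -0.562062
d^2_{-1,0}(2.629) = +0.038600 -0.562062 = -0.523462

d=-0.5235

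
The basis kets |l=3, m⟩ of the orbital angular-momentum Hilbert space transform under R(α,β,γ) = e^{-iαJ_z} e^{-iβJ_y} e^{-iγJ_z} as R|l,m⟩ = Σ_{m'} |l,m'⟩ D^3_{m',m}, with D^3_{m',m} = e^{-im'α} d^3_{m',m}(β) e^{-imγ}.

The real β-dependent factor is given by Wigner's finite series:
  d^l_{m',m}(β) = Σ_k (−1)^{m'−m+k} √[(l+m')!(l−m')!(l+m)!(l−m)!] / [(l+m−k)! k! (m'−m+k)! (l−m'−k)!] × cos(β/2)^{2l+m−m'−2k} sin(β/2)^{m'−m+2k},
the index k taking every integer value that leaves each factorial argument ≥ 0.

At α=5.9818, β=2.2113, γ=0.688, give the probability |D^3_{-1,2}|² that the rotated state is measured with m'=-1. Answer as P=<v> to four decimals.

First d^3_{-1,2}(β=2.2113), then the phase factors e^{-i(-1)α} and e^{-i(2)γ}:
Half-angle: c=0.448554, s=0.893756. N=√(2·24·120·1)=75.894664
The bounds max(0,m−m')=3 and min(l+m,l−m')=4 give 2 terms
  k=3: (−1)^0·75.8947/(12)·0.4486^3·0.8938^3 = +0.407502
  k=4: (−1)^1·75.8947/(24)·0.4486^1·0.8938^5 = -0.808926
d^3_{-1,2}(2.2113) = +0.407502 -0.808926 = -0.401424
|D^3_{-1,2}|² = |d^3_{-1,2}(β)|² = (-0.401424)² = 0.161142 (the z-rotation phases have unit modulus)

P=0.1611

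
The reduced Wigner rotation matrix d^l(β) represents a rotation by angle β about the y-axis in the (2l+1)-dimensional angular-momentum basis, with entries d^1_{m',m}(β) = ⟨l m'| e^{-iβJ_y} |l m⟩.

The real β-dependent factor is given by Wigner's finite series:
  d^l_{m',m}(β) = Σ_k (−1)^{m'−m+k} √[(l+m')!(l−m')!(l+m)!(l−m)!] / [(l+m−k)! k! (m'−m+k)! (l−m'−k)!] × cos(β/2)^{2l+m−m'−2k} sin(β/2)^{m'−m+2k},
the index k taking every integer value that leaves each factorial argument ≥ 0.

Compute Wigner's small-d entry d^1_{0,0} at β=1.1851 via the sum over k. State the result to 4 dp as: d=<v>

d^1_{0,0}(β=1.1851) via Wigner's sum:
Half-angle: c=0.829519, s=0.558478. N=√(1·1·1·1)=1.000000
k∈{0,1} keeps every argument non-negative
  k=0: (−1)^0·1.0000/(1)·0.8295^2·0.5585^0 = +0.688102
  k=1: (−1)^1·1.0000/(1)·0.8295^0·0.5585^2 = -0.311898
d^1_{0,0}(1.1851) = +0.688102 -0.311898 = +0.376204

d=0.3762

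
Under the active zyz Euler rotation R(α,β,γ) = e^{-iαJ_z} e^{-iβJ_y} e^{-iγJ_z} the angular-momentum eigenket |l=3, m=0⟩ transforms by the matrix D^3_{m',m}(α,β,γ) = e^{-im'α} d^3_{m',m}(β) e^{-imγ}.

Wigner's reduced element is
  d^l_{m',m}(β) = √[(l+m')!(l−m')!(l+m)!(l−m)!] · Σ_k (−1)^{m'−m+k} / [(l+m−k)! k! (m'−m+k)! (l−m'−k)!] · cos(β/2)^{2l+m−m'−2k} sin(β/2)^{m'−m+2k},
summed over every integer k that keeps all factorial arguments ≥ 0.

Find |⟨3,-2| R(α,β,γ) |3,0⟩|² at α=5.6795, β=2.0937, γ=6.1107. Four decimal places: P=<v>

First d^3_{-2,0}(β=2.0937), then the phase factors e^{-i(-2)α} and e^{-i(0)γ}:
Half-angle: c=0.500301, s=0.865852. N=√(1·120·6·6)=65.726707
k∈{2,3} keeps every argument non-negative
  k=2: (−1)^0·65.7267/(12)·0.5003^4·0.8659^2 = +0.257260
  k=3: (−1)^1·65.7267/(12)·0.5003^2·0.8659^4 = -0.770543
d^3_{-2,0}(2.0937) = +0.257260 -0.770543 = -0.513283
|D^3_{-2,0}|² = |d^3_{-2,0}(β)|² = (-0.513283)² = 0.263459 (the z-rotation phases have unit modulus)

P=0.2635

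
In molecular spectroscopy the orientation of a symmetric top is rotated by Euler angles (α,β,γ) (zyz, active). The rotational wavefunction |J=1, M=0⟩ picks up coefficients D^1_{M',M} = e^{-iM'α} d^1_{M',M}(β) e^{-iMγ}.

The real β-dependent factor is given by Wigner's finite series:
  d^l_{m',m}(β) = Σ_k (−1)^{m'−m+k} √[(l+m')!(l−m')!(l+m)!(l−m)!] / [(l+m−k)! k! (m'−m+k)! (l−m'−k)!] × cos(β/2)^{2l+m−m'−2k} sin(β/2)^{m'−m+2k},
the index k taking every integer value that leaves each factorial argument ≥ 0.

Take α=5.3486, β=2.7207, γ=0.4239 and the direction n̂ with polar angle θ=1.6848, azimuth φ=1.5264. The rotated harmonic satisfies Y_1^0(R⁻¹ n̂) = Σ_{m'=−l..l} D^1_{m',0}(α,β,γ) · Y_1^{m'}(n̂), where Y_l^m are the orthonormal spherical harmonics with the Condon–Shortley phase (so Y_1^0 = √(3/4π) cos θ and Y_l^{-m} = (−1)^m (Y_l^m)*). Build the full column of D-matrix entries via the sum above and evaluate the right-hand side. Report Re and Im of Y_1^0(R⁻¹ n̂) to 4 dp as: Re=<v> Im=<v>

Re=-0.1034 Im=0.0000

Need the full column D^1_{m',0} for m'=−1..1 at α=5.3486, β=2.7207, γ=0.4239.
cos(β/2)=0.208896, sin(β/2)=0.977938
d^1_{-1,0}: single k=1 term ⇒ +0.288906;  D = +0.171654-0.232383i
d^1_{0,0}: k∈[0..1] ⇒ +0.043638 -0.956362 = -0.912725;  D = -0.912725+0.000000i
d^1_{1,0}: single k=0 term ⇒ -0.288906;  D = -0.171654-0.232383i
Y_1^{m'}(θ=1.6848,φ=1.5264) and Σ D·Y over m':
  (+0.1717-0.2324i)·(+0.0152-0.3429i)  (-0.9127+0.0000i)·(-0.0556+0.0000i)  (-0.1717-0.2324i)·(-0.0152-0.3429i)
Y_1^0(R⁻¹ n̂) = -0.103413+0.000000i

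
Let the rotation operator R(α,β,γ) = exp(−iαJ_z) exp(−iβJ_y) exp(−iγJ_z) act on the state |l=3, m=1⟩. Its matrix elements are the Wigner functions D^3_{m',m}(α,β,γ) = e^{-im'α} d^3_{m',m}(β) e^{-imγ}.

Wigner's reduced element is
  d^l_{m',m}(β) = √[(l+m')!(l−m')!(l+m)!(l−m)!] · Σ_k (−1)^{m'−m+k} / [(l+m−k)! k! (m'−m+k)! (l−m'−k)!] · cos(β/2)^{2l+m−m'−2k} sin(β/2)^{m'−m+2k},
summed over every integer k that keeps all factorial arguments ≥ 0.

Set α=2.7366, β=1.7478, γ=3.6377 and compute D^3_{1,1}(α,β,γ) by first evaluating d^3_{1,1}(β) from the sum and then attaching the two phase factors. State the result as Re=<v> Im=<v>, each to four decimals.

Re=0.1257 Im=-0.0115

First d^3_{1,1}(β=1.7478), then the phase factors e^{-i(1)α} and e^{-i(1)γ}:
With c≡cos(β/2)=0.641841 and s≡sin(β/2)=0.766838, N=[24·2·24·2]^{1/2}=48.000000
k∈{0,1,2} keeps every argument non-negative
  k=0: (−1)^0·48.0000/(48)·0.6418^6·0.7668^0 = +0.069914
  k=1: (−1)^1·48.0000/(6)·0.6418^4·0.7668^2 = -0.798374
  k=2: (−1)^2·48.0000/(8)·0.6418^2·0.7668^4 = +0.854713
d^3_{1,1}(1.7478) = +0.069914 -0.798374 +0.854713 = +0.126253
Phases: e^{-i·(1)·2.7366}=-0.919105-0.394012i, e^{-i·(1)·3.6377}=-0.879442+0.476006i ⇒ D=+0.125729-0.011488i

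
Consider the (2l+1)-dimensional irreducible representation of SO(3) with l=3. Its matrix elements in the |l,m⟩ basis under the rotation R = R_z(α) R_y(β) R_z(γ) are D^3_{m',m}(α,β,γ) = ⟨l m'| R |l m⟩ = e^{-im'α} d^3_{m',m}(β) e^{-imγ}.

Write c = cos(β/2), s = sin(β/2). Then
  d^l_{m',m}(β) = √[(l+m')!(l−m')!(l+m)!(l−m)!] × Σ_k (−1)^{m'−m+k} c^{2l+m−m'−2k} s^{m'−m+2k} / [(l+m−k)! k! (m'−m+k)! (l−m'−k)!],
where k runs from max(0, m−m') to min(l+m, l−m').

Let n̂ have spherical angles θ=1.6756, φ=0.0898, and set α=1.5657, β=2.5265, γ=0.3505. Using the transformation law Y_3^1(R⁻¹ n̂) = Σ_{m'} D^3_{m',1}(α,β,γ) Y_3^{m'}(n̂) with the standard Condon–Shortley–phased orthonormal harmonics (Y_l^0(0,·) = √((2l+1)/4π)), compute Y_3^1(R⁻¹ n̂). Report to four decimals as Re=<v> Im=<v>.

Re=-0.1037 Im=-0.2695

Need the full column D^3_{m',1} for m'=−3..3 at α=1.5657, β=2.5265, γ=0.3505.
cos(β/2)=0.302721, sin(β/2)=0.953079
d^3_{-3,1}: single k=4 term ⇒ +0.292851;  D = -0.104749-0.273477i
d^3_{-2,1}: k∈[3..4] ⇒ +0.151895 -0.752814 = -0.600918;  D = +0.562251-0.212078i
d^3_{-1,1}: k∈[2..4] ⇒ +0.045770 -0.604910 +0.749504 = +0.190363;  D = +0.066275+0.178454i
d^3_{0,1}: k∈[1..3] ⇒ +0.008393 -0.249590 +0.824666 = +0.583470;  D = +0.547996-0.200345i
d^3_{1,1}: k∈[0..2] ⇒ +0.000770 -0.061026 +0.453683 = +0.393426;  D = -0.133205-0.370190i
d^3_{2,1}: k∈[0..1] ⇒ -0.007662 +0.151895 = +0.144233;  D = -0.135962+0.048142i
d^3_{3,1}: single k=0 term ⇒ +0.029544;  D = +0.009719+0.027900i
Y_3^{m'}(θ=1.6756,φ=0.0898) and Σ D·Y over m':
  (-0.1047-0.2735i)·(+0.3956-0.1092i)  (+0.5623-0.2121i)·(-0.1040+0.0189i)  (+0.0663+0.1785i)·(-0.3026+0.0272i)  (+0.5480-0.2003i)·(+0.1150+0.0000i)  (-0.1332-0.3702i)·(+0.3026+0.0272i)  (-0.1360+0.0481i)·(-0.1040-0.0189i)  (+0.0097+0.0279i)·(-0.3956-0.1092i)
Y_3^1(R⁻¹ n̂) = -0.103672-0.269474i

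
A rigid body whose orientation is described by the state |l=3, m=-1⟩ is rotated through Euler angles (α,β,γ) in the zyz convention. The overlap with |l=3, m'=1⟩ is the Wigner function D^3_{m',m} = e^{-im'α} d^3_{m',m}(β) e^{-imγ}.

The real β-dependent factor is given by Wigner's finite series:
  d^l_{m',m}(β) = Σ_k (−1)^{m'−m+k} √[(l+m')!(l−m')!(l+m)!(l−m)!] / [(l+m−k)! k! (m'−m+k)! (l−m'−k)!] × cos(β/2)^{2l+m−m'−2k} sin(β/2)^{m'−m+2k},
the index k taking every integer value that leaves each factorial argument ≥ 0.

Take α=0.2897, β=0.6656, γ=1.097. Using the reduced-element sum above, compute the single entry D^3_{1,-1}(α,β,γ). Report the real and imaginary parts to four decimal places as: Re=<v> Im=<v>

Re=0.2979 Im=0.3112

First d^3_{1,-1}(β=0.6656), then the phase factors e^{-i(1)α} and e^{-i(-1)γ}:
With c≡cos(β/2)=0.945131 and s≡sin(β/2)=0.326691, N=[24·2·2·24]^{1/2}=48.000000
The bounds max(0,m−m')=0 and min(l+m,l−m')=2 give 3 terms
  k=0: (−1)^2·48.0000/(8)·0.9451^4·0.3267^2 = +0.510968
  k=1: (−1)^3·48.0000/(6)·0.9451^2·0.3267^4 = -0.081399
  k=2: (−1)^4·48.0000/(48)·0.9451^0·0.3267^6 = +0.001216
d^3_{1,-1}(0.6656) = +0.510968 -0.081399 +0.001216 = +0.430784
D = (+0.958330-0.285665i)·(+0.430784)·(+0.456268+0.889843i) = +0.297866+0.311208i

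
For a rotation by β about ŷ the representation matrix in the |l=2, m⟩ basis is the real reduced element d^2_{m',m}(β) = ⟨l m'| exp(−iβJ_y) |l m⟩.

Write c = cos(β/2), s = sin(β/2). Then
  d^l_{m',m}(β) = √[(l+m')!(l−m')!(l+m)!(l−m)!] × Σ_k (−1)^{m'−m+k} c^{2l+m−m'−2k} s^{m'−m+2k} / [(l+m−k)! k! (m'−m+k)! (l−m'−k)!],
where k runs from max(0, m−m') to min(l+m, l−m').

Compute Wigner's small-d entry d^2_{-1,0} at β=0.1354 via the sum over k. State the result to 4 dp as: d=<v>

d^2_{-1,0}(β=0.1354) via Wigner's sum:
Half-angle: c=0.997709, s=0.067648. N=√(1·6·2·2)=4.898979
The bounds max(0,m−m')=1 and min(l+m,l−m')=2 give 2 terms
  k=1: (−1)^0·4.8990/(2)·0.9977^3·0.0676^1 = +0.164568
  k=2: (−1)^1·4.8990/(2)·0.9977^1·0.0676^3 = -0.000757
d^2_{-1,0}(0.1354) = +0.164568 -0.000757 = +0.163811

d=0.1638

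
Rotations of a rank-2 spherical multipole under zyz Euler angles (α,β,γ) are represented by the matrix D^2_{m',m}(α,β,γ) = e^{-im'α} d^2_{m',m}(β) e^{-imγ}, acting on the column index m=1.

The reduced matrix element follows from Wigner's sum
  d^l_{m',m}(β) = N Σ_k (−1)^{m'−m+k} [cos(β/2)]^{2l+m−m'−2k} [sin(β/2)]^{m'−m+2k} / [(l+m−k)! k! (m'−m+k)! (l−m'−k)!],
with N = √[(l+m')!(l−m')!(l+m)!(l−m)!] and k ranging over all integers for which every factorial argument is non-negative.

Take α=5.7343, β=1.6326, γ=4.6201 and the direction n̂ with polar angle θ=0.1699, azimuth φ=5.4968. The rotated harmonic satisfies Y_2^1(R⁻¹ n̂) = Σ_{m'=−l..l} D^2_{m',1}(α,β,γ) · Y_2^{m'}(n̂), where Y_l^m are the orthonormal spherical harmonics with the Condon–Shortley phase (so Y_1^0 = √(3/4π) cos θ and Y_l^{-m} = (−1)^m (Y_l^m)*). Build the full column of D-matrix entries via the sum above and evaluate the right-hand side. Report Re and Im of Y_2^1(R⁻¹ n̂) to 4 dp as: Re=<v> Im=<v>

Re=-0.0105 Im=0.0786

Need the full column D^2_{m',1} for m'=−2..2 at α=5.7343, β=1.6326, γ=4.6201.
cos(β/2)=0.684922, sin(β/2)=0.728617
d^2_{-2,1}: single k=3 term ⇒ +0.529869;  D = +0.447432+0.283841i
d^2_{-1,1}: k∈[2..3] ⇒ +0.747139 -0.281836 = +0.465303;  D = +0.205150+0.417637i
d^2_{0,1}: k∈[1..2] ⇒ +0.573453 -0.648954 = -0.075501;  D = +0.006958-0.075180i
d^2_{1,1}: k∈[0..1] ⇒ +0.220072 -0.747139 = -0.527067;  D = +0.315258-0.422389i
d^2_{2,1}: single k=0 term ⇒ -0.468222;  D = +0.434693-0.173993i
Y_2^{m'}(θ=0.1699,φ=5.4968) and Σ D·Y over m':
  (+0.4474+0.2838i)·(-0.0000+0.0110i)  (+0.2052+0.4176i)·(+0.0909+0.0911i)  (+0.0070-0.0752i)·(+0.6037+0.0000i)  (+0.3153-0.4224i)·(-0.0909+0.0911i)  (+0.4347-0.1740i)·(-0.0000-0.0110i)
Y_2^1(R⁻¹ n̂) = -0.010455+0.078570i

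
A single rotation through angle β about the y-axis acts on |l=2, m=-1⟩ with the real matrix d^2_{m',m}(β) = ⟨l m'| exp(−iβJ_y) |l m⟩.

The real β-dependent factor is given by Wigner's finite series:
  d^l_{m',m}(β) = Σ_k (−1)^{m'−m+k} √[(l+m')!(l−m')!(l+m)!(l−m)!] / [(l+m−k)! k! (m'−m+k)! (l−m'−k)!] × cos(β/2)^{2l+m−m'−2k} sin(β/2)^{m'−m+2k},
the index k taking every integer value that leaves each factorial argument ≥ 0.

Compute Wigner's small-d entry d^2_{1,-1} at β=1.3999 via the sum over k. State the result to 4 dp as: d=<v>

d^2_{1,-1}(β=1.3999) via Wigner's sum:
With c≡cos(β/2)=0.764874 and s≡sin(β/2)=0.644179, N=[6·1·1·6]^{1/2}=6.000000
Admissible k: 0..1 (factorial args all ≥0)
  k=0: (−1)^2·6.0000/(2)·0.7649^2·0.6442^2 = +0.728308
  k=1: (−1)^3·6.0000/(6)·0.7649^0·0.6442^4 = -0.172198
d^2_{1,-1}(1.3999) = +0.728308 -0.172198 = +0.556111

d=0.5561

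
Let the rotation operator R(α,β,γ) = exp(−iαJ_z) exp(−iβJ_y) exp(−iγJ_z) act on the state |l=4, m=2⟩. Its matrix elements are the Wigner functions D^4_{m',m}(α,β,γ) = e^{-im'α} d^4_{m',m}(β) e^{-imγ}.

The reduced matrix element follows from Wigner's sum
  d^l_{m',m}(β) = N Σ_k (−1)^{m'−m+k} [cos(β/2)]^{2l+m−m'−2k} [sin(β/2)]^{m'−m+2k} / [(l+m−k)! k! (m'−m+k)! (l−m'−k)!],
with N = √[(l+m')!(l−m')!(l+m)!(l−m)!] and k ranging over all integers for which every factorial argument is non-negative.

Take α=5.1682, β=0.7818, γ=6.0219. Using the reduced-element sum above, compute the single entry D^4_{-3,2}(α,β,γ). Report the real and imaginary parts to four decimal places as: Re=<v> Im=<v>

Re=-0.0638 Im=-0.0211

D^4_{-3,2}(5.1682,0.7818,6.0219) = e^{-i·-3·5.1682}·d^4_{-3,2}(0.7818)·e^{-i·2·6.0219}. Compute d first:
With c≡cos(β/2)=0.924567 and s≡sin(β/2)=0.381021, N=[1·5040·720·2]^{1/2}=2693.993318
k∈{5,6} keeps every argument non-negative
  k=5: (−1)^0·2693.9933/(240)·0.9246^3·0.3810^5 = +0.071243
  k=6: (−1)^1·2693.9933/(720)·0.9246^1·0.3810^7 = -0.004033
d^4_{-3,2}(0.7818) = +0.071243 -0.004033 = +0.067210
D = (-0.979393+0.201964i)·(+0.067210)·(+0.866539+0.499109i) = -0.063815-0.021091i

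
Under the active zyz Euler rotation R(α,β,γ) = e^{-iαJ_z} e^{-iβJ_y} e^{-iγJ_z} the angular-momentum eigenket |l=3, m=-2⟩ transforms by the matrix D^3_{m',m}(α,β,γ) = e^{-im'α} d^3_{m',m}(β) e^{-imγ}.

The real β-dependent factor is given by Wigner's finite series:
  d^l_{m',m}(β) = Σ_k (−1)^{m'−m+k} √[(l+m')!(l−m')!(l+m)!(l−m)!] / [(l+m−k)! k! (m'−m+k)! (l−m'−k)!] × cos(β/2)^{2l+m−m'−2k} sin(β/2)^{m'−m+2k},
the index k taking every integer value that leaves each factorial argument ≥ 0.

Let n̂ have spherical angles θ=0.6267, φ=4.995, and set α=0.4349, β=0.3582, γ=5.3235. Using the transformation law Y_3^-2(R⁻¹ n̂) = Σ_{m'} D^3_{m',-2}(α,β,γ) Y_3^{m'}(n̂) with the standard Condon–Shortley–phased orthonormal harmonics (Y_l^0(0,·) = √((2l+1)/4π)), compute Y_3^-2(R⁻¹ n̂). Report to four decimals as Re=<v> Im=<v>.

Need the full column D^3_{m',-2} for m'=−3..3 at α=0.4349, β=0.3582, γ=5.3235.
cos(β/2)=0.984004, sin(β/2)=0.178144
d^3_{-3,-2}: single k=1 term ⇒ +0.402561;  D = +0.328878-0.232153i
d^3_{-2,-2}: k∈[0..1] ⇒ +0.907784 -0.148765 = +0.759019;  D = +0.377948-0.658228i
d^3_{-1,-2}: k∈[0..1] ⇒ -0.519705 +0.034067 = -0.485637;  D = -0.041871+0.483829i
d^3_{0,-2}: k∈[0..1] ⇒ +0.162964 -0.005341 = +0.157623;  D = -0.053837-0.148143i
d^3_{1,-2}: k∈[0..1] ⇒ -0.034067 +0.000558 = -0.033509;  D = +0.023649+0.023740i
d^3_{2,-2}: k∈[0..1] ⇒ +0.004876 -0.000032 = +0.004844;  D = -0.004546-0.001672i
d^3_{3,-2}: single k=0 term ⇒ -0.000432;  D = +0.000431-0.000036i
Y_3^{m'}(θ=0.6267,φ=4.995) and Σ D·Y over m':
  (+0.3289-0.2322i)·(-0.0631-0.0557i)  (+0.3779-0.6582i)·(-0.2404+0.1525i)  (-0.0419+0.4838i)·(+0.1205+0.4150i)  (-0.0538-0.1481i)·(+0.0847+0.0000i)  (+0.0236+0.0237i)·(-0.1205+0.4150i)  (-0.0045-0.0017i)·(-0.2404-0.1525i)  (+0.0004-0.0000i)·(+0.0631-0.0557i)
Y_3^-2(R⁻¹ n̂) = -0.246434+0.248642i

Re=-0.2464 Im=0.2486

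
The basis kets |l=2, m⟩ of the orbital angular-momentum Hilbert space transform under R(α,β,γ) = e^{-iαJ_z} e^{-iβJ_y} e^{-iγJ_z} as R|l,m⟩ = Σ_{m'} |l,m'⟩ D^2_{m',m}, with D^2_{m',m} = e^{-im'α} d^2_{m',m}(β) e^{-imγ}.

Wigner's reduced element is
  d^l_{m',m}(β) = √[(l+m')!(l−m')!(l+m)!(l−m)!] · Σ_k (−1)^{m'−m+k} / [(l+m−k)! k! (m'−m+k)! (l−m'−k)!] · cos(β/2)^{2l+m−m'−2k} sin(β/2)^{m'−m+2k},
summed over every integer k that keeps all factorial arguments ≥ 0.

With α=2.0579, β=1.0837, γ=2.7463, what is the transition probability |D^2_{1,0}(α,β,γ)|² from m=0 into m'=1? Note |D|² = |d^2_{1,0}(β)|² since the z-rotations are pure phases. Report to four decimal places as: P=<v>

P=0.2566

First d^2_{1,0}(β=1.0837), then the phase factors e^{-i(1)α} and e^{-i(0)γ}:
With c≡cos(β/2)=0.856756 and s≡sin(β/2)=0.515722, N=[6·1·2·2]^{1/2}=4.898979
Admissible k: 0..1 (factorial args all ≥0)
  k=0: (−1)^1·4.8990/(2)·0.8568^3·0.5157^1 = -0.794443
  k=1: (−1)^2·4.8990/(2)·0.8568^1·0.5157^3 = +0.287859
d^2_{1,0}(1.0837) = -0.794443 +0.287859 = -0.506584
|D^2_{1,0}|² = |d^2_{1,0}(β)|² = (-0.506584)² = 0.256628 (the z-rotation phases have unit modulus)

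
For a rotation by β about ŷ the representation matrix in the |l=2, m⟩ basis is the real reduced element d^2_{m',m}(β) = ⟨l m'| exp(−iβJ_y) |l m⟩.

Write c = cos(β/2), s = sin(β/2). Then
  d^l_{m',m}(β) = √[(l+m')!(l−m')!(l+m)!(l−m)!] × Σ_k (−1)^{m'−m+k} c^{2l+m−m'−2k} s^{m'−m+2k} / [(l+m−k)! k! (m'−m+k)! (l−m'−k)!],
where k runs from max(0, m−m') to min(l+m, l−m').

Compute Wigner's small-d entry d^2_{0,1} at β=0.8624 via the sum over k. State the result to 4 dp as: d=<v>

d^2_{0,1}(β=0.8624) via Wigner's sum:
Half-angle: c=0.908465, s=0.417961. N=√(2·2·6·1)=4.898979
k: max(0,(1)−(0))=1 … min(2+(1),2−(0))=2
  k=1: (−1)^0·4.8990/(2)·0.9085^3·0.4180^1 = +0.767602
  k=2: (−1)^1·4.8990/(2)·0.9085^1·0.4180^3 = -0.162477
d^2_{0,1}(0.8624) = +0.767602 -0.162477 = +0.605125

d=0.6051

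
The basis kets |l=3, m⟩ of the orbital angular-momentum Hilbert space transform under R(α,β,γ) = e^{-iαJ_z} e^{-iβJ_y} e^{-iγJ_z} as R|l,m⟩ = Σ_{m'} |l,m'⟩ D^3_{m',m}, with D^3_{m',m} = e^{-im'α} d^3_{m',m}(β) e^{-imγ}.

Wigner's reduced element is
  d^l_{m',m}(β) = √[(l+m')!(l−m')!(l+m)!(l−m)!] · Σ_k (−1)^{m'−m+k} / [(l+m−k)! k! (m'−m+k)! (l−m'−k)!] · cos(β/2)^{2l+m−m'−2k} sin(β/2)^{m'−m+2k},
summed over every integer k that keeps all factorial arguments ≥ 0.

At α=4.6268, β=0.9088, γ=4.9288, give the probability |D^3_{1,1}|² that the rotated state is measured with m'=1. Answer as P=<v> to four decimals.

P=0.0891

First d^3_{1,1}(β=0.9088), then the phase factors e^{-i(1)α} and e^{-i(1)γ}:
Half-angle: c=0.898525, s=0.438923. N=√(24·2·24·2)=48.000000
The bounds max(0,m−m')=0 and min(l+m,l−m')=2 give 3 terms
  k=0: (−1)^0·48.0000/(48)·0.8985^6·0.4389^0 = +0.526235
  k=1: (−1)^1·48.0000/(6)·0.8985^4·0.4389^2 = -1.004586
  k=2: (−1)^2·48.0000/(8)·0.8985^2·0.4389^4 = +0.179790
d^3_{1,1}(0.9088) = +0.526235 -1.004586 +0.179790 = -0.298561
|D^3_{1,1}|² = |d^3_{1,1}(β)|² = (-0.298561)² = 0.089139 (the z-rotation phases have unit modulus)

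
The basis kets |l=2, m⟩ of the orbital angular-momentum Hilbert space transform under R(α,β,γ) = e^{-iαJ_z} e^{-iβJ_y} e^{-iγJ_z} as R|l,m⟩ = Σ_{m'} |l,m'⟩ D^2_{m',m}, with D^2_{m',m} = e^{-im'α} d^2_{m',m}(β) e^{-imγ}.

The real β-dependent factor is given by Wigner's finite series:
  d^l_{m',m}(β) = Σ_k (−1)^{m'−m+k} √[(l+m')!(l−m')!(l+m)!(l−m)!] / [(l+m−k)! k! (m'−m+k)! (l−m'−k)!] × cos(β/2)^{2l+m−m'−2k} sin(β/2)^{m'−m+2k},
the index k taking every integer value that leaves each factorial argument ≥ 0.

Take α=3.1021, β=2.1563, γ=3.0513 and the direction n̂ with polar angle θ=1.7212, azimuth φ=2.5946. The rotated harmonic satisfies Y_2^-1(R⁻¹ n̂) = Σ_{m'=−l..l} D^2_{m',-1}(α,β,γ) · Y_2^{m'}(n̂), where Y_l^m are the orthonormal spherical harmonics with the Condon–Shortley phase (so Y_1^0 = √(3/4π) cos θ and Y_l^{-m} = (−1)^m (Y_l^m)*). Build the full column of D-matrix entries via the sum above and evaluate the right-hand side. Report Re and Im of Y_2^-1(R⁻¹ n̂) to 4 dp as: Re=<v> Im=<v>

Need the full column D^2_{m',-1} for m'=−2..2 at α=3.1021, β=2.1563, γ=3.0513.
cos(β/2)=0.472959, sin(β/2)=0.881084
d^2_{-2,-1}: single k=1 term ⇒ +0.186431;  D = -0.183766+0.031408i
d^2_{-1,-1}: k∈[0..1] ⇒ +0.050037 -0.520959 = -0.470922;  D = -0.466961+0.060947i
d^2_{0,-1}: k∈[0..1] ⇒ -0.228331 +0.792413 = +0.564083;  D = -0.561785+0.050863i
d^2_{1,-1}: k∈[0..1] ⇒ +0.520959 -0.602657 = -0.081698;  D = -0.081592+0.004148i
d^2_{2,-1}: single k=0 term ⇒ -0.647003;  D = +0.646961-0.007316i
Y_2^{m'}(θ=1.7212,φ=2.5946) and Σ D·Y over m':
  (-0.1838+0.0314i)·(+0.1733+0.3355i)  (-0.4670+0.0609i)·(+0.0978+0.0595i)  (-0.5618+0.0509i)·(-0.2941+0.0000i)  (-0.0816+0.0041i)·(-0.0978+0.0595i)  (+0.6470-0.0073i)·(+0.1733-0.3355i)
Y_2^-1(R⁻¹ n̂) = +0.190984-0.316585i

Re=0.1910 Im=-0.3166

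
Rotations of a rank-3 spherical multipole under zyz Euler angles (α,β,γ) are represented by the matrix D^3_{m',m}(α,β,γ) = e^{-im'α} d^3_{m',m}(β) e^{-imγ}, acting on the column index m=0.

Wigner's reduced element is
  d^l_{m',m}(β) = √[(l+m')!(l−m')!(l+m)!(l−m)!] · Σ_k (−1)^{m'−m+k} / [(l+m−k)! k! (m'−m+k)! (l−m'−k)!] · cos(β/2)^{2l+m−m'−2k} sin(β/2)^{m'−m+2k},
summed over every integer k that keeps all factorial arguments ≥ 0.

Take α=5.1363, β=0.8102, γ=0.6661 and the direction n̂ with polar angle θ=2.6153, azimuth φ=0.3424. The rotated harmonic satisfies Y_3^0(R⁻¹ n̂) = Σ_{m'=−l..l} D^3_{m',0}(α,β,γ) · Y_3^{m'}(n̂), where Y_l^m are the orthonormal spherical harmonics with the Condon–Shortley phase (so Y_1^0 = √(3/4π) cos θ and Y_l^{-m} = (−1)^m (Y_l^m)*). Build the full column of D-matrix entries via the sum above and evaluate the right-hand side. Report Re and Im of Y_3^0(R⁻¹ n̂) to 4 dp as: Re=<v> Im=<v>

Need the full column D^3_{m',0} for m'=−3..3 at α=5.1363, β=0.8102, γ=0.6661.
cos(β/2)=0.919063, sin(β/2)=0.394111
d^3_{-3,0}: single k=3 term ⇒ +0.212523;  D = -0.203089+0.062615i
d^3_{-2,0}: k∈[2..3] ⇒ +0.606985 -0.111615 = +0.495370;  D = -0.327746-0.371449i
d^3_{-1,0}: k∈[1..3] ⇒ +0.895231 -0.493858 +0.030271 = +0.431644;  D = +0.177547-0.393438i
d^3_{0,0}: k∈[0..3] ⇒ +0.602659 -0.997379 +0.183403 -0.003747 = -0.215064;  D = -0.215064+0.000000i
d^3_{1,0}: k∈[0..2] ⇒ -0.895231 +0.493858 -0.030271 = -0.431644;  D = -0.177547-0.393438i
d^3_{2,0}: k∈[0..1] ⇒ +0.606985 -0.111615 = +0.495370;  D = -0.327746+0.371449i
d^3_{3,0}: single k=0 term ⇒ -0.212523;  D = +0.203089+0.062615i
Y_3^{m'}(θ=2.6153,φ=0.3424) and Σ D·Y over m':
  (-0.2031+0.0626i)·(+0.0274-0.0453i)  (-0.3277-0.3714i)·(-0.1727+0.1410i)  (+0.1775-0.3934i)·(+0.4187-0.1493i)  (-0.2151+0.0000i)·(-0.2382+0.0000i)  (-0.1775-0.3934i)·(-0.4187-0.1493i)  (-0.3277+0.3714i)·(-0.1727-0.1410i)  (+0.2031+0.0626i)·(-0.0274-0.0453i)
Y_3^0(R⁻¹ n̂) = +0.295033-0.000000i

Re=0.2950 Im=0.0000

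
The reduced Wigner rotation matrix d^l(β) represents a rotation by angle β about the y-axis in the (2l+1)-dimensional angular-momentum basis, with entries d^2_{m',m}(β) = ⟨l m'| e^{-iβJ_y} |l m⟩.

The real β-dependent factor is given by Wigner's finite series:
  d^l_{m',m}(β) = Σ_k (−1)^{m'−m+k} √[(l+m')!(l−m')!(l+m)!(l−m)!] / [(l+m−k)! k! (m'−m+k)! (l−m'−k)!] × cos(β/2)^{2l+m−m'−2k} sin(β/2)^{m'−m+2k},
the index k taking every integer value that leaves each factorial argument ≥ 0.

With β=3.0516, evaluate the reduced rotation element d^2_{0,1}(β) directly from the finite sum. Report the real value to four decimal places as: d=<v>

d^2_{0,1}(β=3.0516) via Wigner's sum:
With c≡cos(β/2)=0.044981 and s≡sin(β/2)=0.998988, N=[2·2·6·1]^{1/2}=4.898979
k: max(0,(1)−(0))=1 … min(2+(1),2−(0))=2
  k=1: (−1)^0·4.8990/(2)·0.0450^3·0.9990^1 = +0.000223
  k=2: (−1)^1·4.8990/(2)·0.0450^1·0.9990^3 = -0.109847
d^2_{0,1}(3.0516) = +0.000223 -0.109847 = -0.109624

d=-0.1096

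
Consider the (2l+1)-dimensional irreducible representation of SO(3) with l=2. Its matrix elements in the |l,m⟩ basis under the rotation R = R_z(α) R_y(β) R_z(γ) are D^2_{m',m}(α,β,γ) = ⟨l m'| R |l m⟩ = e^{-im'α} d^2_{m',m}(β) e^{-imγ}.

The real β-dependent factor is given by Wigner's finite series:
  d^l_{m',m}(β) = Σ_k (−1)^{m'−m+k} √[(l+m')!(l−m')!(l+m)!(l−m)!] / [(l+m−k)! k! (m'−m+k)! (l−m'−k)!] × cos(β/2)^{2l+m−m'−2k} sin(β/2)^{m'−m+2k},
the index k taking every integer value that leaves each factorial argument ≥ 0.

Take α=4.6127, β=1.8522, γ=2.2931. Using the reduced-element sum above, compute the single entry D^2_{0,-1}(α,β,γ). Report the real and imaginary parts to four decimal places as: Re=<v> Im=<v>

D^2_{0,-1}(4.6127,1.8522,2.2931) = e^{-i·0·4.6127}·d^2_{0,-1}(1.8522)·e^{-i·-1·2.2931}. Compute d first:
With c≡cos(β/2)=0.600956 and s≡sin(β/2)=0.799282, N=[2·2·1·6]^{1/2}=4.898979
k: max(0,(-1)−(0))=0 … min(2+(-1),2−(0))=1
  k=0: (−1)^1·4.8990/(2)·0.6010^3·0.7993^1 = -0.424916
  k=1: (−1)^2·4.8990/(2)·0.6010^1·0.7993^3 = +0.751655
d^2_{0,-1}(1.8522) = -0.424916 +0.751655 = +0.326739
D = (+1.000000+0.000000i)·(+0.326739)·(-0.661115+0.750285i) = -0.216012+0.245147i

Re=-0.2160 Im=0.2451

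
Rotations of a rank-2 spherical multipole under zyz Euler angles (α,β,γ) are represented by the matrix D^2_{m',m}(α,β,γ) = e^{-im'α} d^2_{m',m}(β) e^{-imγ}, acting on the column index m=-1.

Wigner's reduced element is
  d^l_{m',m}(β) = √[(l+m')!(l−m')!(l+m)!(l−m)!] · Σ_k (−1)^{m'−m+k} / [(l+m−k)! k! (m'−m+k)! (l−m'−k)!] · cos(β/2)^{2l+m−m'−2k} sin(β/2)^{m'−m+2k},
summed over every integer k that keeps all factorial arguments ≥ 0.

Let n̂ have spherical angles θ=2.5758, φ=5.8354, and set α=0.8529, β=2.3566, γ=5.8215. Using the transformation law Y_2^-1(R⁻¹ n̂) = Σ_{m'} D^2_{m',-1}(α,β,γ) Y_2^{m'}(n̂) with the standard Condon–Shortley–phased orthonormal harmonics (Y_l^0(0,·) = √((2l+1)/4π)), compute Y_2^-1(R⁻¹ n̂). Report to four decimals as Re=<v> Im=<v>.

Re=0.3635 Im=0.1305

Need the full column D^2_{m',-1} for m'=−2..2 at α=0.8529, β=2.3566, γ=5.8215.
cos(β/2)=0.382496, sin(β/2)=0.923957
d^2_{-2,-1}: single k=1 term ⇒ +0.103410;  D = +0.033184+0.097941i
d^2_{-1,-1}: k∈[0..1] ⇒ +0.021405 -0.374696 = -0.353291;  D = -0.326599-0.134714i
d^2_{0,-1}: k∈[0..1] ⇒ -0.126651 +0.739023 = +0.612372;  D = +0.548259-0.272786i
d^2_{1,-1}: k∈[0..1] ⇒ +0.374696 -0.728798 = -0.354102;  D = -0.089736+0.342543i
d^2_{2,-1}: single k=0 term ⇒ -0.603410;  D = +0.339060+0.499141i
Y_2^{m'}(θ=2.5758,φ=5.8354) and Σ D·Y over m':
  (+0.0332+0.0979i)·(+0.0694+0.0867i)  (-0.3266-0.1347i)·(-0.3151-0.1514i)  (+0.5483-0.2728i)·(+0.3589+0.0000i)  (-0.0897+0.3425i)·(+0.3151-0.1514i)  (+0.3391+0.4991i)·(+0.0694-0.0867i)
Y_2^-1(R⁻¹ n̂) = +0.363450+0.130459i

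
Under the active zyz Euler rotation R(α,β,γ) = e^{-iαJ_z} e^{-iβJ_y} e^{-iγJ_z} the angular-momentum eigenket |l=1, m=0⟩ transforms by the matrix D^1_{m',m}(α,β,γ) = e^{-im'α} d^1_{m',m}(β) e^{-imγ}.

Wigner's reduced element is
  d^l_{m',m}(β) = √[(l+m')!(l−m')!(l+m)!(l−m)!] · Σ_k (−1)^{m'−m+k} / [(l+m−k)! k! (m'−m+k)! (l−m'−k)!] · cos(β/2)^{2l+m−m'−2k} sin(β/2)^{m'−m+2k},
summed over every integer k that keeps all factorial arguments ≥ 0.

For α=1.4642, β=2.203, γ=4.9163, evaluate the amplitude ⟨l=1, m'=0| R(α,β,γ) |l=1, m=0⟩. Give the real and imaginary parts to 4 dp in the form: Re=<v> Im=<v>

Split into d^1_{0,0}(β=2.203) × two z-phases.
c=cos(2.203/2)=0.452259, s=sin(2.203/2)=0.891887; N=√[1·1·1·1]=1.000000
k: max(0,(0)−(0))=0 … min(1+(0),1−(0))=1
  k=0: (−1)^0·1.0000/(1)·0.4523^2·0.8919^0 = +0.204538
  k=1: (−1)^1·1.0000/(1)·0.4523^0·0.8919^2 = -0.795462
d^1_{0,0}(2.203) = +0.204538 -0.795462 = -0.590924
D = (+1.000000+0.000000i)·(-0.590924)·(+1.000000+0.000000i) = -0.590924+0.000000i

Re=-0.5909 Im=0.0000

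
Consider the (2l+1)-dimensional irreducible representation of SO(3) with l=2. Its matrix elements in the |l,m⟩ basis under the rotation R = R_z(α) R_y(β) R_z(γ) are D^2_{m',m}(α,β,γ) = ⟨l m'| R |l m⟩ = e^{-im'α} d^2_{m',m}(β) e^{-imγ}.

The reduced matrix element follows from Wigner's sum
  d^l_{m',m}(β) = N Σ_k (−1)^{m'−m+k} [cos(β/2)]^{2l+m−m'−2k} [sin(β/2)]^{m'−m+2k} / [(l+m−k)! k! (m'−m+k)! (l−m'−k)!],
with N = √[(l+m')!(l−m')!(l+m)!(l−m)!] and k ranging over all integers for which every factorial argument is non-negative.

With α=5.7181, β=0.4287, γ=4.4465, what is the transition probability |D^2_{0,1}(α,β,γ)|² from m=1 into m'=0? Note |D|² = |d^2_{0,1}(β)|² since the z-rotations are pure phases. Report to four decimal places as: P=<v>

P=0.2144

D^2_{0,1}(5.7181,0.4287,4.4465) = e^{-i·0·5.7181}·d^2_{0,1}(0.4287)·e^{-i·1·4.4465}. Compute d first:
c=cos(0.4287/2)=0.977115, s=sin(0.4287/2)=0.212712; N=√[2·2·6·1]=4.898979
k: max(0,(1)−(0))=1 … min(2+(1),2−(0))=2
  k=1: (−1)^0·4.8990/(2)·0.9771^3·0.2127^1 = +0.486077
  k=2: (−1)^1·4.8990/(2)·0.9771^1·0.2127^3 = -0.023036
d^2_{0,1}(0.4287) = +0.486077 -0.023036 = +0.463042
|D^2_{0,1}|² = |d^2_{0,1}(β)|² = (+0.463042)² = 0.214407 (the z-rotation phases have unit modulus)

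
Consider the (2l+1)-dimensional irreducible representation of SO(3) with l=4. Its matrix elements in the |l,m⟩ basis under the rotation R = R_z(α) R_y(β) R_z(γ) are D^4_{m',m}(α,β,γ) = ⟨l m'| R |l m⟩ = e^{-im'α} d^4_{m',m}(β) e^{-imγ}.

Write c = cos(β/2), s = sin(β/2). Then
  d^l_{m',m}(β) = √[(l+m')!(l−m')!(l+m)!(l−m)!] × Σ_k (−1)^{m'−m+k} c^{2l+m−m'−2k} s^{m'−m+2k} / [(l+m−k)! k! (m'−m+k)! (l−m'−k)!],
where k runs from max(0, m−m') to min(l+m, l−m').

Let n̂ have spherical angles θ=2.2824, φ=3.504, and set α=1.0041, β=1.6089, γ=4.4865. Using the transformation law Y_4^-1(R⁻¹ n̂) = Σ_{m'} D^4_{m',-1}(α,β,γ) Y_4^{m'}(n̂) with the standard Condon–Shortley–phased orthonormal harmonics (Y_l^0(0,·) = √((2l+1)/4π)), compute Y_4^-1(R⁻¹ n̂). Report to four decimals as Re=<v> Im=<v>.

Re=-0.1035 Im=-0.0972

Need the full column D^4_{m',-1} for m'=−4..4 at α=1.0041, β=1.6089, γ=4.4865.
cos(β/2)=0.693508, sin(β/2)=0.720449
d^4_{-4,-1}: single k=3 term ⇒ +0.448911;  D = -0.271288+0.357665i
d^4_{-3,-1}: k∈[2..3] ⇒ +0.458337 -0.824399 = -0.366063;  D = -0.127302-0.343214i
d^4_{-2,-1}: k∈[1..3] ⇒ +0.235830 -1.272544 +0.915558 = -0.121156;  D = -0.118456-0.025436i
d^4_{-1,-1}: k∈[0..3] ⇒ +0.053507 -0.866175 +1.869562 -0.672548 = +0.384347;  D = +0.269814-0.273720i
d^4_{0,-1}: k∈[0..3] ⇒ -0.248586 +1.609654 -1.737149 +0.312457 = -0.063624;  D = +0.014250+0.062007i
d^4_{1,-1}: k∈[0..3] ⇒ +0.577450 -1.869562 +1.008821 -0.072582 = -0.355873;  D = +0.335405+0.118950i
d^4_{2,-1}: k∈[0..2] ⇒ -0.848362 +1.373337 -0.296423 = +0.228552;  D = -0.180092+0.140723i
d^4_{3,-1}: k∈[0..1] ⇒ +0.824399 -0.533818 = +0.290581;  D = +0.028025+0.289227i
d^4_{4,-1}: single k=0 term ⇒ -0.484468;  D = -0.431914-0.219452i
Y_4^{m'}(θ=2.2824,φ=3.504) and Σ D·Y over m':
  (-0.2713+0.3577i)·(+0.0176-0.1445i)  (-0.1273-0.3432i)·(+0.1651-0.3143i)  (-0.1185-0.0254i)·(+0.2851-0.2525i)  (+0.2698-0.2737i)·(-0.0032+0.0012i)  (+0.0143+0.0620i)·(-0.3627+0.0000i)  (+0.3354+0.1189i)·(+0.0032+0.0012i)  (-0.1801+0.1407i)·(+0.2851+0.2525i)  (+0.0280+0.2892i)·(-0.1651-0.3143i)  (-0.4319-0.2195i)·(+0.0176+0.1445i)
Y_4^-1(R⁻¹ n̂) = -0.103451-0.097151i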